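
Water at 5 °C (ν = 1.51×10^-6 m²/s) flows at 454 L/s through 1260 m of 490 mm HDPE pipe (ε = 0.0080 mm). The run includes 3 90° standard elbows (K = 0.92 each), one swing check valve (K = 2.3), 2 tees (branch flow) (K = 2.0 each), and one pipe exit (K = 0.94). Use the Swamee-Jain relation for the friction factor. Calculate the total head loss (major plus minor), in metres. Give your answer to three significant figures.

H_L ≈ 12.4 m

V = 4Q/(πD²) = 2.408 m/s; V²/2g = 0.2954 m
Re = 7.81×10^5, ε/D = 1.63×10^-5 → f = 0.01244 (Swamee-Jain)
Major: h_f = f(L/D)·V²/2g = 0.01244·2571·0.2954 = 9.453 m
Minor: ΣK = 10.0; h_m = ΣK·V²/2g = 2.954 m
Total H_L = 9.453 + 2.954 = 12.41 m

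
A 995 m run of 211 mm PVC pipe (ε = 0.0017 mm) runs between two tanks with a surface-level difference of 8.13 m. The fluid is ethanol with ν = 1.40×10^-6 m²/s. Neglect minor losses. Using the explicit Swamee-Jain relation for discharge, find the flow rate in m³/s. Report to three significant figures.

Q ≈ 0.0519 m³/s

Swamee-Jain (Type II): Q = -0.965·√(gD⁵h_f/L)·ln[ε/(3.7D) + √(3.17ν²L/(gD³h_f))]
√(gD⁵h_f/L) = √(9.81·0.211⁵·8.13/995) = 0.005790
ε/(3.7D) = 2.18×10^-6; √(3.17ν²L/(gD³h_f)) = 9.08×10^-5
Q = -0.965·0.005790·ln(9.302×10^-5) = 0.05187 m³/s
Check: V = 1.48 m/s, Re = 2.24×10^5, f = 0.01528, h_f = 8.08 m ≈ 8.13 m ✓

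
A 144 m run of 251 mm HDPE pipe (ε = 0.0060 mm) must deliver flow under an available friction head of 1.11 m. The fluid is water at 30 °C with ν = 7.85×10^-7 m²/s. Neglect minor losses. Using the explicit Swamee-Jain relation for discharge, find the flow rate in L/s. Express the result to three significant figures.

Q ≈ 83.5 L/s

Swamee-Jain (Type II): Q = -0.965·√(gD⁵h_f/L)·ln[ε/(3.7D) + √(3.17ν²L/(gD³h_f))]
√(gD⁵h_f/L) = √(9.81·0.251⁵·1.11/144) = 0.008680
ε/(3.7D) = 6.46×10^-6; √(3.17ν²L/(gD³h_f)) = 4.04×10^-5
Q = -0.965·0.008680·ln(4.688×10^-5) = 0.08349 m³/s
Check: V = 1.69 m/s, Re = 5.40×10^5, f = 0.01331, h_f = 1.11 m ≈ 1.11 m ✓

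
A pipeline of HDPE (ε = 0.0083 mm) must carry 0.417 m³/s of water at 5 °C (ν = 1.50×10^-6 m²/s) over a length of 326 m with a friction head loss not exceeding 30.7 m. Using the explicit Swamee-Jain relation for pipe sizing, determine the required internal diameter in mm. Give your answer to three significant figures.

D ≈ 285 mm

Swamee-Jain (Type III): D = 0.66·[ε^1.25·(LQ²/(gh_f))^4.75 + ν·Q^9.4·(L/(gh_f))^5.2]^0.04
LQ²/(gh_f) = 0.1882; L/(gh_f) = 1.082
Term 1 = ε^1.25·(…)^4.75 = 1.60×10^-10; Term 2 = ν·Q^9.4·(…)^5.2 = 6.09×10^-10
D = 0.66·(1.60×10^-10 + 6.09×10^-10)^0.04 = 0.2851 m = 285 mm
Check: V = 6.53 m/s, Re = 1.24×10^6, f = 0.01195, h_f = 29.7 m ≈ 30.7 m ✓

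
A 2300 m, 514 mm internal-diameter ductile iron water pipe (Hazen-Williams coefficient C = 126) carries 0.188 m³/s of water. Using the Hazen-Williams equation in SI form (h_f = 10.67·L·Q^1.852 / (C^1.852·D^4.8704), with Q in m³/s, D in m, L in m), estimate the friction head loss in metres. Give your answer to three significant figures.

h_f ≈ 3.66 m

h_f = 10.67·2300·0.188^1.852 / (126^1.852·0.514^4.8704) = 3.660 m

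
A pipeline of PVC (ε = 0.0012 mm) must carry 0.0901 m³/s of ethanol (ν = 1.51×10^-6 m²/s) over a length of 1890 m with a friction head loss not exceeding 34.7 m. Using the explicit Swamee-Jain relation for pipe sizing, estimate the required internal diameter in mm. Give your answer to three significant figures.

Swamee-Jain (Type III): D = 0.66·[ε^1.25·(LQ²/(gh_f))^4.75 + ν·Q^9.4·(L/(gh_f))^5.2]^0.04
LQ²/(gh_f) = 0.04507; L/(gh_f) = 5.552
Term 1 = ε^1.25·(…)^4.75 = 1.60×10^-14; Term 2 = ν·Q^9.4·(…)^5.2 = 1.68×10^-12
D = 0.66·(1.60×10^-14 + 1.68×10^-12)^0.04 = 0.2232 m = 223 mm
Check: V = 2.30 m/s, Re = 3.40×10^5, f = 0.01411, h_f = 32.3 m ≈ 34.7 m ✓

D ≈ 223 mm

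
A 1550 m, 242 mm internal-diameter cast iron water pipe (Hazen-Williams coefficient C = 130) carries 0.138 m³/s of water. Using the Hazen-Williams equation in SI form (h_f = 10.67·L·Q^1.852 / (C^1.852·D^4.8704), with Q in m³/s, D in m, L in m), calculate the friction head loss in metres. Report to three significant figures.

h_f = 10.67·1550·0.138^1.852 / (130^1.852·0.242^4.8704) = 51.47 m

h_f ≈ 51.5 m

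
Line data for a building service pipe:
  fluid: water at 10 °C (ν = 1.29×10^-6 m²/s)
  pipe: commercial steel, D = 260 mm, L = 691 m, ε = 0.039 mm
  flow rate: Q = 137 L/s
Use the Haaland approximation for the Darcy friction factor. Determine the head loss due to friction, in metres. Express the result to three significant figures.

h_f ≈ 13.3 m

V = 4Q/(πD²) = 4·0.137/(π·0.260²) = 2.580 m/s
Re = VD/ν = 2.580·0.260/1.29×10^-6 = 5.20×10^5 → turbulent
ε/D = 0.039/260 = 1.50×10^-4
Haaland: f = 0.01474
h_f = f(L/D)V²/(2g) = 0.01474·(691/0.260)·2.580²/(2·9.81) = 13.30 m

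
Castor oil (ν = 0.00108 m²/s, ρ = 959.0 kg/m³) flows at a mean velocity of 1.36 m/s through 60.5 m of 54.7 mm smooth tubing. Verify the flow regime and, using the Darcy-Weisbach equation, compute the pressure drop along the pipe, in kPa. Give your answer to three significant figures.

Re = VD/ν = 1.36·0.05470/0.00108 = 68.9 → laminar (Re < 2300)
f = 64/Re = 0.9291
h_f = f(L/D)V²/(2g) = 0.9291·(60.5/0.05470)·1.36²/(2·9.81) = 96.88 m
Δp = ρg·h_f = 959.0·9.81·96.88 = 911.4 kPa

Δp ≈ 911 kPa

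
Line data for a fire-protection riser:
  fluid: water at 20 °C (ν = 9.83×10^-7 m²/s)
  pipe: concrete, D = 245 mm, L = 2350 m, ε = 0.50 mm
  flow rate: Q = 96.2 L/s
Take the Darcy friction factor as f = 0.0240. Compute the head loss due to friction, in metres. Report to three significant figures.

h_f ≈ 48.9 m

V = 4Q/(πD²) = 4·0.0962/(π·0.245²) = 2.041 m/s
h_f = f(L/D)V²/(2g) = 0.02400·(2350/0.245)·2.041²/(2·9.81) = 48.86 m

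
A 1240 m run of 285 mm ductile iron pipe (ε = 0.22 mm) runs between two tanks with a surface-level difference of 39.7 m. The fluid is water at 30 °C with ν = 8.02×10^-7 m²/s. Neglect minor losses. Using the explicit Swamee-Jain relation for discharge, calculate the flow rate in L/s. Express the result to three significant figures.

Swamee-Jain (Type II): Q = -0.965·√(gD⁵h_f/L)·ln[ε/(3.7D) + √(3.17ν²L/(gD³h_f))]
√(gD⁵h_f/L) = √(9.81·0.285⁵·39.7/1240) = 0.02430
ε/(3.7D) = 2.09×10^-4; √(3.17ν²L/(gD³h_f)) = 1.67×10^-5
Q = -0.965·0.02430·ln(2.254×10^-4) = 0.1969 m³/s
Check: V = 3.09 m/s, Re = 1.10×10^6, f = 0.01888, h_f = 39.9 m ≈ 39.7 m ✓

Q ≈ 197 L/s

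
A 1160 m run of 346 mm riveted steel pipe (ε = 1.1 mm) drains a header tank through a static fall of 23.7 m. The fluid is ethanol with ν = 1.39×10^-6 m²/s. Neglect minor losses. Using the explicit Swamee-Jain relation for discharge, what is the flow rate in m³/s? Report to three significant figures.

Q ≈ 0.214 m³/s

Swamee-Jain (Type II): Q = -0.965·√(gD⁵h_f/L)·ln[ε/(3.7D) + √(3.17ν²L/(gD³h_f))]
√(gD⁵h_f/L) = √(9.81·0.346⁵·23.7/1160) = 0.03153
ε/(3.7D) = 8.59×10^-4; √(3.17ν²L/(gD³h_f)) = 2.72×10^-5
Q = -0.965·0.03153·ln(8.864×10^-4) = 0.2138 m³/s
Check: V = 2.27 m/s, Re = 5.66×10^5, f = 0.02693, h_f = 23.8 m ≈ 23.7 m ✓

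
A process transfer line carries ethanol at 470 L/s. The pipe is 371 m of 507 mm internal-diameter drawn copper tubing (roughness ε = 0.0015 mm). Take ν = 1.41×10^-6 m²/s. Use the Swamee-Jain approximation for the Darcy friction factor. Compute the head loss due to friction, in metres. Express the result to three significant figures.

h_f ≈ 2.43 m

V = 4Q/(πD²) = 4·0.470/(π·0.507²) = 2.328 m/s
Re = VD/ν = 2.328·0.507/1.41×10^-6 = 8.37×10^5 → turbulent
ε/D = 0.0015/507 = 2.96×10^-6
Swamee-Jain: f = 0.01203
h_f = f(L/D)V²/(2g) = 0.01203·(371/0.507)·2.328²/(2·9.81) = 2.432 m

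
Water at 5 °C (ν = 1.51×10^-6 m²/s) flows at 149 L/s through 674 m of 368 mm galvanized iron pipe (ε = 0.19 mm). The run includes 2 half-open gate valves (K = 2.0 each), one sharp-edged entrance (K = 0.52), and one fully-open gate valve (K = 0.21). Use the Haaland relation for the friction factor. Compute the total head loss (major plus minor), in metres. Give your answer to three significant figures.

V = 4Q/(πD²) = 1.401 m/s; V²/2g = 0.1000 m
Re = 3.41×10^5, ε/D = 5.16×10^-4 → f = 0.01802 (Haaland)
Major: h_f = f(L/D)·V²/2g = 0.01802·1832·0.1000 = 3.302 m
Minor: ΣK = 4.73; h_m = ΣK·V²/2g = 0.4731 m
Total H_L = 3.302 + 0.4731 = 3.775 m

H_L ≈ 3.78 m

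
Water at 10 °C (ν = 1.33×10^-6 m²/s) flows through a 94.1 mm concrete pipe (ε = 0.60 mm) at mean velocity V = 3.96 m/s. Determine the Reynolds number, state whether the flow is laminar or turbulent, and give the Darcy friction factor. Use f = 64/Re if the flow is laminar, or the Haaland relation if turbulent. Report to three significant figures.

Re = VD/ν = 3.960·0.0941/1.33×10^-6 = 2.80×10^5
Re > 4000 → turbulent; ε/D = 0.00638
Haaland: f = 0.03306

Re ≈ 2.80×10^5; turbulent; f ≈ 0.0331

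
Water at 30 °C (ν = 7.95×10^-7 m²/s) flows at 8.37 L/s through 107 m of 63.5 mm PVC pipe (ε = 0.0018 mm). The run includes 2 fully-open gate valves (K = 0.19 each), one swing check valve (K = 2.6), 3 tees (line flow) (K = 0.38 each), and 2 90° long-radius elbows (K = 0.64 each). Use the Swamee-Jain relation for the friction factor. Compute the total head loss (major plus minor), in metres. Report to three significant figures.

V = 4Q/(πD²) = 2.643 m/s; V²/2g = 0.3560 m
Re = 2.11×10^5, ε/D = 2.83×10^-5 → f = 0.01564 (Swamee-Jain)
Major: h_f = f(L/D)·V²/2g = 0.01564·1685·0.3560 = 9.380 m
Minor: ΣK = 5.40; h_m = ΣK·V²/2g = 1.923 m
Total H_L = 9.380 + 1.923 = 11.30 m

H_L ≈ 11.3 m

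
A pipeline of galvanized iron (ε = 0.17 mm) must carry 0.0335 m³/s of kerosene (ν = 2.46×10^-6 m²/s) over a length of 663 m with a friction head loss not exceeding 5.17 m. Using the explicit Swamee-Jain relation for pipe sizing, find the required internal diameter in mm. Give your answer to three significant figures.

Swamee-Jain (Type III): D = 0.66·[ε^1.25·(LQ²/(gh_f))^4.75 + ν·Q^9.4·(L/(gh_f))^5.2]^0.04
LQ²/(gh_f) = 0.01467; L/(gh_f) = 13.07
Term 1 = ε^1.25·(…)^4.75 = 3.79×10^-14; Term 2 = ν·Q^9.4·(…)^5.2 = 2.14×10^-14
D = 0.66·(3.79×10^-14 + 2.14×10^-14)^0.04 = 0.1952 m = 195 mm
Check: V = 1.12 m/s, Re = 8.88×10^4, f = 0.02215, h_f = 4.81 m ≈ 5.17 m ✓

D ≈ 195 mm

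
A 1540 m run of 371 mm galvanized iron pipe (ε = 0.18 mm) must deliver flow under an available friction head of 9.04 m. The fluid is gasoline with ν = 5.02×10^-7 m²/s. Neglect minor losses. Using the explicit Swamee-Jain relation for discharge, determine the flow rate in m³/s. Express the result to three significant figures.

Q ≈ 0.171 m³/s

Swamee-Jain (Type II): Q = -0.965·√(gD⁵h_f/L)·ln[ε/(3.7D) + √(3.17ν²L/(gD³h_f))]
√(gD⁵h_f/L) = √(9.81·0.371⁵·9.04/1540) = 0.02012
ε/(3.7D) = 1.31×10^-4; √(3.17ν²L/(gD³h_f)) = 1.65×10^-5
Q = -0.965·0.02012·ln(1.476×10^-4) = 0.1713 m³/s
Check: V = 1.58 m/s, Re = 1.17×10^6, f = 0.01712, h_f = 9.09 m ≈ 9.04 m ✓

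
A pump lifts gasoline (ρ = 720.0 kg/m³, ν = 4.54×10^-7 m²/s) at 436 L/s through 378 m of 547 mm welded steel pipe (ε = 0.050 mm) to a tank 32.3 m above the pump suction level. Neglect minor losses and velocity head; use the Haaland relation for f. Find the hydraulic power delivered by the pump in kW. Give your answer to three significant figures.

P_hyd ≈ 104 kW

V = 4Q/(πD²) = 1.855 m/s; Re = 2.24×10^6; ε/D = 9.14×10^-5; f = 0.01251
h_f = f(L/D)V²/2g = 1.516 m
Total head H = z + h_f = 32.3 + 1.516 = 33.82 m
P_hyd = ρgQH = 720.0·9.81·0.436·33.82 = 104.1 kW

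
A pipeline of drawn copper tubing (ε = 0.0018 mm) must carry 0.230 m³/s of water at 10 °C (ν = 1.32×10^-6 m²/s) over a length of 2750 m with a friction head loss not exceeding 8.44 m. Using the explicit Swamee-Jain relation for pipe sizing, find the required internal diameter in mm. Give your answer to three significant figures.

D ≈ 458 mm

Swamee-Jain (Type III): D = 0.66·[ε^1.25·(LQ²/(gh_f))^4.75 + ν·Q^9.4·(L/(gh_f))^5.2]^0.04
LQ²/(gh_f) = 1.757; L/(gh_f) = 33.21
Term 1 = ε^1.25·(…)^4.75 = 9.59×10^-7; Term 2 = ν·Q^9.4·(…)^5.2 = 1.08×10^-4
D = 0.66·(9.59×10^-7 + 1.08×10^-4)^0.04 = 0.4581 m = 458 mm
Check: V = 1.40 m/s, Re = 4.84×10^5, f = 0.01323, h_f = 7.88 m ≈ 8.44 m ✓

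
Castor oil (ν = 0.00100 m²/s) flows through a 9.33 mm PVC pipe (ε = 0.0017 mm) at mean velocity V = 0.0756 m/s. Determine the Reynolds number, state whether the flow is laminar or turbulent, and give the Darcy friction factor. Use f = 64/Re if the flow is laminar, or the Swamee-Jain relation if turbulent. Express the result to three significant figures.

Re ≈ 0.705; laminar; f = 64/Re ≈ 90.7

Re = VD/ν = 0.07560·0.00933/0.00100 = 0.705
Re < 2300 → laminar → f = 64/Re = 90.74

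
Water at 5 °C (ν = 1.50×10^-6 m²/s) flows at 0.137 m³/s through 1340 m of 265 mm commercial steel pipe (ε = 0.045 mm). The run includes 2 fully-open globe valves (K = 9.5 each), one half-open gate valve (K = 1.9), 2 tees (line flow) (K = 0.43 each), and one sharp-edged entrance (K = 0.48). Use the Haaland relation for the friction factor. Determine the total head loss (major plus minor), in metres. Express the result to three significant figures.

V = 4Q/(πD²) = 2.484 m/s; V²/2g = 0.3145 m
Re = 4.39×10^5, ε/D = 1.70×10^-4 → f = 0.01519 (Haaland)
Major: h_f = f(L/D)·V²/2g = 0.01519·5057·0.3145 = 24.15 m
Minor: ΣK = 22.2; h_m = ΣK·V²/2g = 6.994 m
Total H_L = 24.15 + 6.994 = 31.14 m

H_L ≈ 31.1 m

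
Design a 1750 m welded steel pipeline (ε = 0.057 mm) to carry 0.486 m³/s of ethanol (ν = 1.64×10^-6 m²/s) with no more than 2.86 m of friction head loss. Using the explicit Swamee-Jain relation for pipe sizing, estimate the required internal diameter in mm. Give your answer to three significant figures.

D ≈ 708 mm

Swamee-Jain (Type III): D = 0.66·[ε^1.25·(LQ²/(gh_f))^4.75 + ν·Q^9.4·(L/(gh_f))^5.2]^0.04
LQ²/(gh_f) = 14.73; L/(gh_f) = 62.37
Term 1 = ε^1.25·(…)^4.75 = 1.75; Term 2 = ν·Q^9.4·(…)^5.2 = 4.01
D = 0.66·(1.75 + 4.01)^0.04 = 0.7079 m = 708 mm
Check: V = 1.23 m/s, Re = 5.33×10^5, f = 0.01412, h_f = 2.71 m ≈ 2.86 m ✓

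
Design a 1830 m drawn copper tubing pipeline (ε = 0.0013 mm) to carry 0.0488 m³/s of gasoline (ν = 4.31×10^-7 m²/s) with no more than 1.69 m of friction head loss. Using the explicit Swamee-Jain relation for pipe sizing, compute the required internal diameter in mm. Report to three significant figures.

Swamee-Jain (Type III): D = 0.66·[ε^1.25·(LQ²/(gh_f))^4.75 + ν·Q^9.4·(L/(gh_f))^5.2]^0.04
LQ²/(gh_f) = 0.2629; L/(gh_f) = 110.4
Term 1 = ε^1.25·(…)^4.75 = 7.69×10^-11; Term 2 = ν·Q^9.4·(…)^5.2 = 8.49×10^-9
D = 0.66·(7.69×10^-11 + 8.49×10^-9)^0.04 = 0.3139 m = 314 mm
Check: V = 0.630 m/s, Re = 4.59×10^5, f = 0.01336, h_f = 1.58 m ≈ 1.69 m ✓

D ≈ 314 mm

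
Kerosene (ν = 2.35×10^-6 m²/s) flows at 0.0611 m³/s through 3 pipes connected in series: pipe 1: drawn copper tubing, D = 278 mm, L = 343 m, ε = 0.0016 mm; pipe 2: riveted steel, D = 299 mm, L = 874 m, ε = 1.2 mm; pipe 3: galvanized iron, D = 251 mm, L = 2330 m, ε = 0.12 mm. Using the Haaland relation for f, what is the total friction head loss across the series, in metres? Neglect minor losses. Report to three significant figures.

H ≈ 18.3 m

Pipe 1: V = 1.007 m/s, Re = 1.19×10^5, ε/D = 5.76×10^-6, f = 0.01721, h_1 = f(L/D)V²/2g = 1.097 m
Pipe 2: V = 0.8702 m/s, Re = 1.11×10^5, ε/D = 0.00401, f = 0.02938, h_2 = f(L/D)V²/2g = 3.315 m
Pipe 3: V = 1.235 m/s, Re = 1.32×10^5, ε/D = 4.78×10^-4, f = 0.01931, h_3 = f(L/D)V²/2g = 13.93 m
Series → Q common, losses add: H = Σh = 18.35 m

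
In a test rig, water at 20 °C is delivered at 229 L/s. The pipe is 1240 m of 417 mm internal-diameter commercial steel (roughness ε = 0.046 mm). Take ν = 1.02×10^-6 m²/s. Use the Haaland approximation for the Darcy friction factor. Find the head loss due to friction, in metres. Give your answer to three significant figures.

h_f ≈ 5.93 m

V = 4Q/(πD²) = 4·0.229/(π·0.417²) = 1.677 m/s
Re = VD/ν = 1.677·0.417/1.02×10^-6 = 6.86×10^5 → turbulent
ε/D = 0.046/417 = 1.10×10^-4
Haaland: f = 0.01392
h_f = f(L/D)V²/(2g) = 0.01392·(1240/0.417)·1.677²/(2·9.81) = 5.931 m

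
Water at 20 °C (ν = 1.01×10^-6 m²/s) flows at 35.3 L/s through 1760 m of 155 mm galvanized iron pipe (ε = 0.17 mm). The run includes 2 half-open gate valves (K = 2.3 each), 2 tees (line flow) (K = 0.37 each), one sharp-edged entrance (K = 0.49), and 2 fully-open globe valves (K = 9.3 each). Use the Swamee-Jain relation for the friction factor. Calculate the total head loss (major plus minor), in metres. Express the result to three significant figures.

V = 4Q/(πD²) = 1.871 m/s; V²/2g = 0.1784 m
Re = 2.87×10^5, ε/D = 0.00110 → f = 0.02118 (Swamee-Jain)
Major: h_f = f(L/D)·V²/2g = 0.02118·11355·0.1784 = 42.90 m
Minor: ΣK = 24.4; h_m = ΣK·V²/2g = 4.358 m
Total H_L = 42.90 + 4.358 = 47.26 m

H_L ≈ 47.3 m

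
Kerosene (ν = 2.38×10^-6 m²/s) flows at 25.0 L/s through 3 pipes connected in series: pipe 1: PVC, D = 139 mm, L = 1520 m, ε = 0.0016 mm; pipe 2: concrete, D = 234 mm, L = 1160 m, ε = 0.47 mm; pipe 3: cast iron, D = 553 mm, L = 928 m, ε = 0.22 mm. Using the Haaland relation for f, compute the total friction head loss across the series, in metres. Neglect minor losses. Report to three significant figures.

H ≈ 29.5 m

Pipe 1: V = 1.647 m/s, Re = 9.62×10^4, ε/D = 1.15×10^-5, f = 0.01801, h_1 = f(L/D)V²/2g = 27.24 m
Pipe 2: V = 0.5813 m/s, Re = 5.72×10^4, ε/D = 0.00201, f = 0.02599, h_2 = f(L/D)V²/2g = 2.219 m
Pipe 3: V = 0.1041 m/s, Re = 2.42×10^4, ε/D = 3.98×10^-4, f = 0.02536, h_3 = f(L/D)V²/2g = 0.02350 m
Series → Q common, losses add: H = Σh = 29.49 m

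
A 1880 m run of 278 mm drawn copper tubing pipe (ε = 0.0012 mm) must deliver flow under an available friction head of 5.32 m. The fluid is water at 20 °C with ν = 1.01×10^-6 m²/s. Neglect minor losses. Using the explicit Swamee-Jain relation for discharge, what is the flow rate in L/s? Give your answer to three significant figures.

Swamee-Jain (Type II): Q = -0.965·√(gD⁵h_f/L)·ln[ε/(3.7D) + √(3.17ν²L/(gD³h_f))]
√(gD⁵h_f/L) = √(9.81·0.278⁵·5.32/1880) = 0.006789
ε/(3.7D) = 1.17×10^-6; √(3.17ν²L/(gD³h_f)) = 7.36×10^-5
Q = -0.965·0.006789·ln(7.480×10^-5) = 0.06225 m³/s
Check: V = 1.03 m/s, Re = 2.82×10^5, f = 0.01459, h_f = 5.29 m ≈ 5.32 m ✓

Q ≈ 62.2 L/s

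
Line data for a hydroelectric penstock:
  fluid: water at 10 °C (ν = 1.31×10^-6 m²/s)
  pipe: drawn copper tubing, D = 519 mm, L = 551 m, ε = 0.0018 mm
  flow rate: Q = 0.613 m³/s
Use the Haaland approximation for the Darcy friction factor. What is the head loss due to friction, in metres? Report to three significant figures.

V = 4Q/(πD²) = 4·0.613/(π·0.519²) = 2.898 m/s
Re = VD/ν = 2.898·0.519/1.31×10^-6 = 1.15×10^6 → turbulent
ε/D = 0.0018/519 = 3.47×10^-6
Haaland: f = 0.01139
h_f = f(L/D)V²/(2g) = 0.01139·(551/0.519)·2.898²/(2·9.81) = 5.173 m

h_f ≈ 5.17 m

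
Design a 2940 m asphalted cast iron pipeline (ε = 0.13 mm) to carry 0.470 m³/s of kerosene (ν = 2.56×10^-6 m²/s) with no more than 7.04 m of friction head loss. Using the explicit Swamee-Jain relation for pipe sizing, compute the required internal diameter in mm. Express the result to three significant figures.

D ≈ 665 mm

Swamee-Jain (Type III): D = 0.66·[ε^1.25·(LQ²/(gh_f))^4.75 + ν·Q^9.4·(L/(gh_f))^5.2]^0.04
LQ²/(gh_f) = 9.404; L/(gh_f) = 42.57
Term 1 = ε^1.25·(…)^4.75 = 0.583; Term 2 = ν·Q^9.4·(…)^5.2 = 0.627
D = 0.66·(0.583 + 0.627)^0.04 = 0.6651 m = 665 mm
Check: V = 1.35 m/s, Re = 3.51×10^5, f = 0.01600, h_f = 6.60 m ≈ 7.04 m ✓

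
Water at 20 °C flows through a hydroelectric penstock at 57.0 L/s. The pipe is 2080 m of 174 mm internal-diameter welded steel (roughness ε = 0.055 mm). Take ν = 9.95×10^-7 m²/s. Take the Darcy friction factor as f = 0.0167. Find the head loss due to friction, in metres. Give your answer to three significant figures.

V = 4Q/(πD²) = 4·0.0570/(π·0.174²) = 2.397 m/s
h_f = f(L/D)V²/(2g) = 0.01670·(2080/0.174)·2.397²/(2·9.81) = 58.47 m

h_f ≈ 58.5 m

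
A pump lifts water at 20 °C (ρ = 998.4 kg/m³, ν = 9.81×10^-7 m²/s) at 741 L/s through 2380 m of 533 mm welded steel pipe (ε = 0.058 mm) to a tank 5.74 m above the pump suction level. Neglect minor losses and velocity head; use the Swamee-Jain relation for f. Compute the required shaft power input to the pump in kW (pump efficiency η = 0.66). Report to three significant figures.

P_shaft ≈ 425 kW

V = 4Q/(πD²) = 3.321 m/s; Re = 1.80×10^6; ε/D = 1.09×10^-4; f = 0.01310
h_f = f(L/D)V²/2g = 32.89 m
Total head H = z + h_f = 5.74 + 32.89 = 38.63 m
P_hyd = ρgQH = 998.4·9.81·0.741·38.63 = 280.4 kW
P_shaft = P_hyd/η = 280.4/0.66 = 424.8 kW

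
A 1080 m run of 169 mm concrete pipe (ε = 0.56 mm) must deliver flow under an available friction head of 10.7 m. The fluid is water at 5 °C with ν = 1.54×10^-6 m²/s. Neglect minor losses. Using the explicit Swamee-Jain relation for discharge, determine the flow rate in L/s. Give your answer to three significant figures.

Swamee-Jain (Type II): Q = -0.965·√(gD⁵h_f/L)·ln[ε/(3.7D) + √(3.17ν²L/(gD³h_f))]
√(gD⁵h_f/L) = √(9.81·0.169⁵·10.7/1080) = 0.003660
ε/(3.7D) = 8.96×10^-4; √(3.17ν²L/(gD³h_f)) = 1.27×10^-4
Q = -0.965·0.003660·ln(0.001022) = 0.02432 m³/s
Check: V = 1.08 m/s, Re = 1.19×10^5, f = 0.02818, h_f = 10.8 m ≈ 10.7 m ✓

Q ≈ 24.3 L/s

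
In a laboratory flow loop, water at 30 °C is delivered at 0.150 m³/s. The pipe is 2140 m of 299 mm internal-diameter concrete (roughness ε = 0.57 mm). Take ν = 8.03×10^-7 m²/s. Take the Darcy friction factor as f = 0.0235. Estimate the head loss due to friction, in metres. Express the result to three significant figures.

V = 4Q/(πD²) = 4·0.150/(π·0.299²) = 2.136 m/s
h_f = f(L/D)V²/(2g) = 0.02350·(2140/0.299)·2.136²/(2·9.81) = 39.12 m

h_f ≈ 39.1 m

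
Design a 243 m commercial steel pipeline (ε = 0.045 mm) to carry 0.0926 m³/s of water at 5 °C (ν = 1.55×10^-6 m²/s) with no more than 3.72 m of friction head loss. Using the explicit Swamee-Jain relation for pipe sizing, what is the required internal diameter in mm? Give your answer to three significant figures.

Swamee-Jain (Type III): D = 0.66·[ε^1.25·(LQ²/(gh_f))^4.75 + ν·Q^9.4·(L/(gh_f))^5.2]^0.04
LQ²/(gh_f) = 0.05710; L/(gh_f) = 6.659
Term 1 = ε^1.25·(…)^4.75 = 4.58×10^-12; Term 2 = ν·Q^9.4·(…)^5.2 = 5.73×10^-12
D = 0.66·(4.58×10^-12 + 5.73×10^-12)^0.04 = 0.2399 m = 240 mm
Check: V = 2.05 m/s, Re = 3.17×10^5, f = 0.01611, h_f = 3.49 m ≈ 3.72 m ✓

D ≈ 240 mm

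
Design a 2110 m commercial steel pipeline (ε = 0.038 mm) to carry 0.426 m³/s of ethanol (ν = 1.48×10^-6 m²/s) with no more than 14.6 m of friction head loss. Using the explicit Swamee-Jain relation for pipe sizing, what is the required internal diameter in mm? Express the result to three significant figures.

D ≈ 498 mm

Swamee-Jain (Type III): D = 0.66·[ε^1.25·(LQ²/(gh_f))^4.75 + ν·Q^9.4·(L/(gh_f))^5.2]^0.04
LQ²/(gh_f) = 2.673; L/(gh_f) = 14.73
Term 1 = ε^1.25·(…)^4.75 = 3.19×10^-4; Term 2 = ν·Q^9.4·(…)^5.2 = 5.78×10^-4
D = 0.66·(3.19×10^-4 + 5.78×10^-4)^0.04 = 0.4985 m = 498 mm
Check: V = 2.18 m/s, Re = 7.35×10^5, f = 0.01355, h_f = 13.9 m ≈ 14.6 m ✓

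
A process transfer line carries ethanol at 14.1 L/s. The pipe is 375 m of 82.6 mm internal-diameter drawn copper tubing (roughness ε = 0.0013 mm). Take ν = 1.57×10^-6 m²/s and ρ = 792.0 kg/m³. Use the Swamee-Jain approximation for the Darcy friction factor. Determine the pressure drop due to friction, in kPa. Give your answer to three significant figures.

V = 4Q/(πD²) = 4·0.0141/(π·0.0826²) = 2.631 m/s
Re = VD/ν = 2.631·0.0826/1.57×10^-6 = 1.38×10^5 → turbulent
ε/D = 0.0013/82.6 = 1.57×10^-5
Swamee-Jain: f = 0.01682
h_f = f(L/D)V²/(2g) = 0.01682·(375/0.0826)·2.631²/(2·9.81) = 26.95 m
Δp = ρg·h_f = 792.0·9.81·26.95 = 209.4 kPa

Δp ≈ 209 kPa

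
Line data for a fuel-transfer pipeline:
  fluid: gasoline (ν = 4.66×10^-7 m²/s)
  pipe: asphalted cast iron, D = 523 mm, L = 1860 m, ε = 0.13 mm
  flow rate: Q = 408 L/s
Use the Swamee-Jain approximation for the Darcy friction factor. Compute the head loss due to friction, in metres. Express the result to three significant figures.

V = 4Q/(πD²) = 4·0.408/(π·0.523²) = 1.899 m/s
Re = VD/ν = 1.899·0.523/4.66×10^-7 = 2.13×10^6 → turbulent
ε/D = 0.13/523 = 2.49×10^-4
Swamee-Jain: f = 0.01484
h_f = f(L/D)V²/(2g) = 0.01484·(1860/0.523)·1.899²/(2·9.81) = 9.705 m

h_f ≈ 9.71 m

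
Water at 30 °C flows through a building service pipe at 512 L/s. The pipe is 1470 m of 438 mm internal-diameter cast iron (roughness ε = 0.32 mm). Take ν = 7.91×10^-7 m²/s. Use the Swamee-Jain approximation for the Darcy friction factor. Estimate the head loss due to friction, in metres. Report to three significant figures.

h_f ≈ 36.5 m

V = 4Q/(πD²) = 4·0.512/(π·0.438²) = 3.398 m/s
Re = VD/ν = 3.398·0.438/7.91×10^-7 = 1.88×10^6 → turbulent
ε/D = 0.32/438 = 7.31×10^-4
Swamee-Jain: f = 0.01849
h_f = f(L/D)V²/(2g) = 0.01849·(1470/0.438)·3.398²/(2·9.81) = 36.52 m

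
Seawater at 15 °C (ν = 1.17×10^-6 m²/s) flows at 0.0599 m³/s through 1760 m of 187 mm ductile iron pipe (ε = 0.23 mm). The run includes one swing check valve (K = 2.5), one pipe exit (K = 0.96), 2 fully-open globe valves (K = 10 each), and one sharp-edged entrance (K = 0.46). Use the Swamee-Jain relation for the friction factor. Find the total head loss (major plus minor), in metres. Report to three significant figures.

H_L ≈ 54.9 m

V = 4Q/(πD²) = 2.181 m/s; V²/2g = 0.2424 m
Re = 3.49×10^5, ε/D = 0.00123 → f = 0.02153 (Swamee-Jain)
Major: h_f = f(L/D)·V²/2g = 0.02153·9412·0.2424 = 49.13 m
Minor: ΣK = 23.9; h_m = ΣK·V²/2g = 5.799 m
Total H_L = 49.13 + 5.799 = 54.93 m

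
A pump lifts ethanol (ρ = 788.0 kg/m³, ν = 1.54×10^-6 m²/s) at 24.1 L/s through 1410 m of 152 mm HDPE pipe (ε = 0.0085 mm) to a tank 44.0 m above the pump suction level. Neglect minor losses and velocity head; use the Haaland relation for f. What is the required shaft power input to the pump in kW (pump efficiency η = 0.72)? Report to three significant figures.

V = 4Q/(πD²) = 1.328 m/s; Re = 1.31×10^5; ε/D = 5.59×10^-5; f = 0.01714
h_f = f(L/D)V²/2g = 14.29 m
Total head H = z + h_f = 44.0 + 14.29 = 58.29 m
P_hyd = ρgQH = 788.0·9.81·0.0241·58.29 = 10.86 kW
P_shaft = P_hyd/η = 10.86/0.72 = 15.08 kW

P_shaft ≈ 15.1 kW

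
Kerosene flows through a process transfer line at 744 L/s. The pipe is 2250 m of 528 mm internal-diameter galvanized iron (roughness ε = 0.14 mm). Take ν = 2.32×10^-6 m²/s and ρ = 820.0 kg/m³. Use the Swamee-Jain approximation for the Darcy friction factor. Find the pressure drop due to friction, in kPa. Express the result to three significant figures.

Δp ≈ 316 kPa

V = 4Q/(πD²) = 4·0.744/(π·0.528²) = 3.398 m/s
Re = VD/ν = 3.398·0.528/2.32×10^-6 = 7.73×10^5 → turbulent
ε/D = 0.14/528 = 2.65×10^-4
Swamee-Jain: f = 0.01564
h_f = f(L/D)V²/(2g) = 0.01564·(2250/0.528)·3.398²/(2·9.81) = 39.22 m
Δp = ρg·h_f = 820.0·9.81·39.22 = 315.5 kPa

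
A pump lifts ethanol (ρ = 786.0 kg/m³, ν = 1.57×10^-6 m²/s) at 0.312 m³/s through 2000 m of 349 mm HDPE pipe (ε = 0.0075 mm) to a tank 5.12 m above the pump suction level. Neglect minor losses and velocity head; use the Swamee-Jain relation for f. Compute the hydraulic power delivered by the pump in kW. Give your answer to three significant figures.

V = 4Q/(πD²) = 3.261 m/s; Re = 7.25×10^5; ε/D = 2.15×10^-5; f = 0.01268
h_f = f(L/D)V²/2g = 39.41 m
Total head H = z + h_f = 5.12 + 39.41 = 44.53 m
P_hyd = ρgQH = 786.0·9.81·0.312·44.53 = 107.1 kW

P_hyd ≈ 107 kW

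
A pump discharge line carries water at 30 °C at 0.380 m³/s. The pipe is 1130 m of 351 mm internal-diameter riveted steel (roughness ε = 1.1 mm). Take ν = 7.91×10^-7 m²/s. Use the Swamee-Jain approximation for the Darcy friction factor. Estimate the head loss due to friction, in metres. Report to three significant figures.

h_f ≈ 67.3 m

V = 4Q/(πD²) = 4·0.380/(π·0.351²) = 3.927 m/s
Re = VD/ν = 3.927·0.351/7.91×10^-7 = 1.74×10^6 → turbulent
ε/D = 1.1/351 = 0.00313
Swamee-Jain: f = 0.02661
h_f = f(L/D)V²/(2g) = 0.02661·(1130/0.351)·3.927²/(2·9.81) = 67.34 m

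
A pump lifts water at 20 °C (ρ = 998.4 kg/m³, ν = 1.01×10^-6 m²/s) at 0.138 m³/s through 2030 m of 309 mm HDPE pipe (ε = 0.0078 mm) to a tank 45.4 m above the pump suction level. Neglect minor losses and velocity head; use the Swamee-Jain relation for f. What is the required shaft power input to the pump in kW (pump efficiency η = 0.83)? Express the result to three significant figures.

P_shaft ≈ 98.4 kW

V = 4Q/(πD²) = 1.840 m/s; Re = 5.63×10^5; ε/D = 2.52×10^-5; f = 0.01324
h_f = f(L/D)V²/2g = 15.01 m
Total head H = z + h_f = 45.4 + 15.01 = 60.41 m
P_hyd = ρgQH = 998.4·9.81·0.138·60.41 = 81.65 kW
P_shaft = P_hyd/η = 81.65/0.83 = 98.38 kW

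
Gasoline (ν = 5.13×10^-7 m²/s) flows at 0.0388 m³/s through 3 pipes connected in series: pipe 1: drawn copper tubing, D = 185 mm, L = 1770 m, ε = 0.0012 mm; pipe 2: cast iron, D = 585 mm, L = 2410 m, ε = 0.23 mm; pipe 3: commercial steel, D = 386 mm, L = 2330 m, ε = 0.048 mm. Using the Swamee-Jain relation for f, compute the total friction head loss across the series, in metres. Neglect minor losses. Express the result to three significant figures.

Pipe 1: V = 1.443 m/s, Re = 5.21×10^5, ε/D = 6.49×10^-6, f = 0.01310, h_1 = f(L/D)V²/2g = 13.31 m
Pipe 2: V = 0.1444 m/s, Re = 1.65×10^5, ε/D = 3.93×10^-4, f = 0.01873, h_2 = f(L/D)V²/2g = 0.08196 m
Pipe 3: V = 0.3316 m/s, Re = 2.49×10^5, ε/D = 1.24×10^-4, f = 0.01606, h_3 = f(L/D)V²/2g = 0.5431 m
Series → Q common, losses add: H = Σh = 13.94 m

H ≈ 13.9 m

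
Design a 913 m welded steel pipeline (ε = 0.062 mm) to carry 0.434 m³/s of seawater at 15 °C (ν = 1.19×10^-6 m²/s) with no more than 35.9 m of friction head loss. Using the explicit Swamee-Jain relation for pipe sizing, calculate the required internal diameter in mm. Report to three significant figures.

D ≈ 359 mm

Swamee-Jain (Type III): D = 0.66·[ε^1.25·(LQ²/(gh_f))^4.75 + ν·Q^9.4·(L/(gh_f))^5.2]^0.04
LQ²/(gh_f) = 0.4883; L/(gh_f) = 2.592
Term 1 = ε^1.25·(…)^4.75 = 1.83×10^-7; Term 2 = ν·Q^9.4·(…)^5.2 = 6.60×10^-8
D = 0.66·(1.83×10^-7 + 6.60×10^-8)^0.04 = 0.3592 m = 359 mm
Check: V = 4.28 m/s, Re = 1.29×10^6, f = 0.01425, h_f = 33.8 m ≈ 35.9 m ✓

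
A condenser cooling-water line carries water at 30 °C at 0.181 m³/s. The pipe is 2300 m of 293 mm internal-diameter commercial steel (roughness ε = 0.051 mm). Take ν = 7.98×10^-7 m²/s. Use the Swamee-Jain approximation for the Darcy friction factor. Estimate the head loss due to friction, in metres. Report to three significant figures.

V = 4Q/(πD²) = 4·0.181/(π·0.293²) = 2.684 m/s
Re = VD/ν = 2.684·0.293/7.98×10^-7 = 9.86×10^5 → turbulent
ε/D = 0.051/293 = 1.74×10^-4
Swamee-Jain: f = 0.01449
h_f = f(L/D)V²/(2g) = 0.01449·(2300/0.293)·2.684²/(2·9.81) = 41.78 m

h_f ≈ 41.8 m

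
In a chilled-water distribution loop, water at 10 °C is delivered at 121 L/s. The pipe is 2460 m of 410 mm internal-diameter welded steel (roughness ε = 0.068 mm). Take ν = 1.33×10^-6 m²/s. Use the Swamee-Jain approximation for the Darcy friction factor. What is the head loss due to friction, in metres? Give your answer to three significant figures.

h_f ≈ 4.15 m

V = 4Q/(πD²) = 4·0.121/(π·0.410²) = 0.9165 m/s
Re = VD/ν = 0.9165·0.410/1.33×10^-6 = 2.83×10^5 → turbulent
ε/D = 0.068/410 = 1.66×10^-4
Swamee-Jain: f = 0.01614
h_f = f(L/D)V²/(2g) = 0.01614·(2460/0.410)·0.9165²/(2·9.81) = 4.147 m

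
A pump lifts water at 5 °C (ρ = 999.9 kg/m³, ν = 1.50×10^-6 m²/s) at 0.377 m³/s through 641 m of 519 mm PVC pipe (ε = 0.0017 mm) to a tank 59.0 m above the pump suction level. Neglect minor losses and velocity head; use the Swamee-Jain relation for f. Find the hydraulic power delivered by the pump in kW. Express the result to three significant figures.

P_hyd ≈ 228 kW

V = 4Q/(πD²) = 1.782 m/s; Re = 6.17×10^5; ε/D = 3.28×10^-6; f = 0.01267
h_f = f(L/D)V²/2g = 2.534 m
Total head H = z + h_f = 59.0 + 2.534 = 61.53 m
P_hyd = ρgQH = 999.9·9.81·0.377·61.53 = 227.6 kW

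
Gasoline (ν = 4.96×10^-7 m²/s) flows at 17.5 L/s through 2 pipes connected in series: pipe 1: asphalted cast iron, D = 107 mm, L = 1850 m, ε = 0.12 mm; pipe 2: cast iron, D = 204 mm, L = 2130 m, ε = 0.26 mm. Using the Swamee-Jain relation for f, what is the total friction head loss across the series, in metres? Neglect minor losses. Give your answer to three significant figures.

Pipe 1: V = 1.946 m/s, Re = 4.20×10^5, ε/D = 0.00112, f = 0.02098, h_1 = f(L/D)V²/2g = 70.02 m
Pipe 2: V = 0.5354 m/s, Re = 2.20×10^5, ε/D = 0.00127, f = 0.02211, h_2 = f(L/D)V²/2g = 3.372 m
Series → Q common, losses add: H = Σh = 73.39 m

H ≈ 73.4 m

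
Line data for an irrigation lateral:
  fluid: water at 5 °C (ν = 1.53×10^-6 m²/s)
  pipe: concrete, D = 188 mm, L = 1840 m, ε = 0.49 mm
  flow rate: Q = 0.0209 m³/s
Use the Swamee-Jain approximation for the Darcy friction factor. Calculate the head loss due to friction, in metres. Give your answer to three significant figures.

h_f ≈ 7.62 m

V = 4Q/(πD²) = 4·0.0209/(π·0.188²) = 0.7529 m/s
Re = VD/ν = 0.7529·0.188/1.53×10^-6 = 9.25×10^4 → turbulent
ε/D = 0.49/188 = 0.00261
Swamee-Jain: f = 0.02694
h_f = f(L/D)V²/(2g) = 0.02694·(1840/0.188)·0.7529²/(2·9.81) = 7.618 m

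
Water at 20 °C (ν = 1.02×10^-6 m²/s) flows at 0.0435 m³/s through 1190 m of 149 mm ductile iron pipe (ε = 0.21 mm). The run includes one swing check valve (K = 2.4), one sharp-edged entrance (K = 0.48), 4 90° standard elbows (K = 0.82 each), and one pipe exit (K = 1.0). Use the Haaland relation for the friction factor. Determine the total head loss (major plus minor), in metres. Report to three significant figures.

H_L ≈ 58.0 m

V = 4Q/(πD²) = 2.495 m/s; V²/2g = 0.3172 m
Re = 3.64×10^5, ε/D = 0.00141 → f = 0.02199 (Haaland)
Major: h_f = f(L/D)·V²/2g = 0.02199·7987·0.3172 = 55.70 m
Minor: ΣK = 7.16; h_m = ΣK·V²/2g = 2.271 m
Total H_L = 55.70 + 2.271 = 57.97 m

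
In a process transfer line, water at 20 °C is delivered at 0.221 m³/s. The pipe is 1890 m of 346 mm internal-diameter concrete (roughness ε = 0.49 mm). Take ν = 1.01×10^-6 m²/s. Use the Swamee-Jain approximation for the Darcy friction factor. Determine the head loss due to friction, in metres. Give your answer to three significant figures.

h_f ≈ 33.5 m

V = 4Q/(πD²) = 4·0.221/(π·0.346²) = 2.350 m/s
Re = VD/ν = 2.350·0.346/1.01×10^-6 = 8.05×10^5 → turbulent
ε/D = 0.49/346 = 0.00142
Swamee-Jain: f = 0.02180
h_f = f(L/D)V²/(2g) = 0.02180·(1890/0.346)·2.350²/(2·9.81) = 33.53 m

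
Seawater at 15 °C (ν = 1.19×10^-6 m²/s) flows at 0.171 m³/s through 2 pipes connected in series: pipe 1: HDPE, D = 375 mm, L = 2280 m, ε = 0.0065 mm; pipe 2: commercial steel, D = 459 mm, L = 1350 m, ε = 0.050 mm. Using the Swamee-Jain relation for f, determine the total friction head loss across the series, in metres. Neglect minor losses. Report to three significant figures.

Pipe 1: V = 1.548 m/s, Re = 4.88×10^5, ε/D = 1.73×10^-5, f = 0.01342, h_1 = f(L/D)V²/2g = 9.968 m
Pipe 2: V = 1.033 m/s, Re = 3.99×10^5, ε/D = 1.09×10^-4, f = 0.01496, h_2 = f(L/D)V²/2g = 2.395 m
Series → Q common, losses add: H = Σh = 12.36 m

H ≈ 12.4 m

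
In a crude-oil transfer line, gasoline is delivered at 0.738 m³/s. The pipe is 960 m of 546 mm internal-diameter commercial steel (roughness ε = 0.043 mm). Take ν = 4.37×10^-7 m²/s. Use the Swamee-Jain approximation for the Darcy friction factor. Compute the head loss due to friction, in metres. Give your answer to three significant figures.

V = 4Q/(πD²) = 4·0.738/(π·0.546²) = 3.152 m/s
Re = VD/ν = 3.152·0.546/4.37×10^-7 = 3.94×10^6 → turbulent
ε/D = 0.043/546 = 7.88×10^-5
Swamee-Jain: f = 0.01206
h_f = f(L/D)V²/(2g) = 0.01206·(960/0.546)·3.152²/(2·9.81) = 10.73 m

h_f ≈ 10.7 m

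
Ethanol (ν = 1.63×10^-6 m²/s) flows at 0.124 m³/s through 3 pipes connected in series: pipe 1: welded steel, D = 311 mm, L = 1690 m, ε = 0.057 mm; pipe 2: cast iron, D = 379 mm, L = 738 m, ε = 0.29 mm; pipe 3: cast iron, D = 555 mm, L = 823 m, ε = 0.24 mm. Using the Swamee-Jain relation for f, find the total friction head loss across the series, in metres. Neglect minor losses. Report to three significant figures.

Pipe 1: V = 1.632 m/s, Re = 3.11×10^5, ε/D = 1.83×10^-4, f = 0.01610, h_1 = f(L/D)V²/2g = 11.89 m
Pipe 2: V = 1.099 m/s, Re = 2.56×10^5, ε/D = 7.65×10^-4, f = 0.01989, h_2 = f(L/D)V²/2g = 2.385 m
Pipe 3: V = 0.5126 m/s, Re = 1.75×10^5, ε/D = 4.32×10^-4, f = 0.01882, h_3 = f(L/D)V²/2g = 0.3738 m
Series → Q common, losses add: H = Σh = 14.64 m

H ≈ 14.6 m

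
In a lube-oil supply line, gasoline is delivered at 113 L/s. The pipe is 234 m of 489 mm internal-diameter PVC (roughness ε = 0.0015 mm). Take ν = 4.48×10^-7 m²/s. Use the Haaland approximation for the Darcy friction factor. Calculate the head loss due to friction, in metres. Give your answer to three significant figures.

h_f ≈ 0.110 m

V = 4Q/(πD²) = 4·0.113/(π·0.489²) = 0.6017 m/s
Re = VD/ν = 0.6017·0.489/4.48×10^-7 = 6.57×10^5 → turbulent
ε/D = 0.0015/489 = 3.07×10^-6
Haaland: f = 0.01249
h_f = f(L/D)V²/(2g) = 0.01249·(234/0.489)·0.6017²/(2·9.81) = 0.1103 m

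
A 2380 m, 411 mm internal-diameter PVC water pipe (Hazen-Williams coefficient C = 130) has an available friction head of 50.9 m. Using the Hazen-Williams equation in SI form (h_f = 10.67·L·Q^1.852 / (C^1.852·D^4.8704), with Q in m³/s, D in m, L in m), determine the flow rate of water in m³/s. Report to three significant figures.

Rearranging: Q = [h_f·C^1.852·D^4.8704 / (10.67·L)]^(1/1.852)
Q = [50.9·130^1.852·0.411^4.8704 / (10.67·2380)]^0.540 = 0.4381 m³/s

Q ≈ 0.438 m³/s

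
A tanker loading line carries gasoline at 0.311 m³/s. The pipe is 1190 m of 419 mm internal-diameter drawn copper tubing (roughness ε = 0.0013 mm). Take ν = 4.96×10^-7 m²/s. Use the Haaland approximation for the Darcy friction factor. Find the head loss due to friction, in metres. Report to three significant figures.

h_f ≈ 7.74 m

V = 4Q/(πD²) = 4·0.311/(π·0.419²) = 2.255 m/s
Re = VD/ν = 2.255·0.419/4.96×10^-7 = 1.91×10^6 → turbulent
ε/D = 0.0013/419 = 3.10×10^-6
Haaland: f = 0.01051
h_f = f(L/D)V²/(2g) = 0.01051·(1190/0.419)·2.255²/(2·9.81) = 7.737 m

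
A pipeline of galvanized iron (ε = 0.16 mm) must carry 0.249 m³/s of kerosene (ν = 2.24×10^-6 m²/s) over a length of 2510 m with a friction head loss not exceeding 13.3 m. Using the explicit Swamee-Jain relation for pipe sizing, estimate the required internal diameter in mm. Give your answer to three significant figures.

Swamee-Jain (Type III): D = 0.66·[ε^1.25·(LQ²/(gh_f))^4.75 + ν·Q^9.4·(L/(gh_f))^5.2]^0.04
LQ²/(gh_f) = 1.193; L/(gh_f) = 19.24
Term 1 = ε^1.25·(…)^4.75 = 4.16×10^-5; Term 2 = ν·Q^9.4·(…)^5.2 = 2.25×10^-5
D = 0.66·(4.16×10^-5 + 2.25×10^-5)^0.04 = 0.4485 m = 449 mm
Check: V = 1.58 m/s, Re = 3.16×10^5, f = 0.01737, h_f = 12.3 m ≈ 13.3 m ✓

D ≈ 449 mm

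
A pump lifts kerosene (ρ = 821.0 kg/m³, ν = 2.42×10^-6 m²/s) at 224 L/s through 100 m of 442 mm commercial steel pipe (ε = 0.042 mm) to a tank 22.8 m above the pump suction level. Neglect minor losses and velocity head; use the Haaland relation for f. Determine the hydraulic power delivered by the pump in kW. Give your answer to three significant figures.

V = 4Q/(πD²) = 1.460 m/s; Re = 2.67×10^5; ε/D = 9.50×10^-5; f = 0.01545
h_f = f(L/D)V²/2g = 0.3797 m
Total head H = z + h_f = 22.8 + 0.3797 = 23.18 m
P_hyd = ρgQH = 821.0·9.81·0.224·23.18 = 41.82 kW

P_hyd ≈ 41.8 kW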